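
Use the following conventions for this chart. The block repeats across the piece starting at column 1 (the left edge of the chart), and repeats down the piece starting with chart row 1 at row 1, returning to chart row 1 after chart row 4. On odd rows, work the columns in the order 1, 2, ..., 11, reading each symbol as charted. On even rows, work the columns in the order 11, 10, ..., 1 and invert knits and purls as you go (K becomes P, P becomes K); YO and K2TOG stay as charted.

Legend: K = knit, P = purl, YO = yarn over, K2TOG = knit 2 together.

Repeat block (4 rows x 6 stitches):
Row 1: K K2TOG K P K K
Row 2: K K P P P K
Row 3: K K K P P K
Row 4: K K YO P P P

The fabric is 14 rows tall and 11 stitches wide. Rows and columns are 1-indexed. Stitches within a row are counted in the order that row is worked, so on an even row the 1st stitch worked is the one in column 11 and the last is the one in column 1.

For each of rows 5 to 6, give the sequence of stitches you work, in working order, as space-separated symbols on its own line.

Row 5: chart row 1, RS - tile across columns 1-11 and work as-is.
Row 6: chart row 2, WS - tiled (columns 1-11): K K P P P K K K P P P; work from column 11 back to 1 with K<->P swapped.

Result:
K K2TOG K P K K K K2TOG K P K
K K K P P P K K K P P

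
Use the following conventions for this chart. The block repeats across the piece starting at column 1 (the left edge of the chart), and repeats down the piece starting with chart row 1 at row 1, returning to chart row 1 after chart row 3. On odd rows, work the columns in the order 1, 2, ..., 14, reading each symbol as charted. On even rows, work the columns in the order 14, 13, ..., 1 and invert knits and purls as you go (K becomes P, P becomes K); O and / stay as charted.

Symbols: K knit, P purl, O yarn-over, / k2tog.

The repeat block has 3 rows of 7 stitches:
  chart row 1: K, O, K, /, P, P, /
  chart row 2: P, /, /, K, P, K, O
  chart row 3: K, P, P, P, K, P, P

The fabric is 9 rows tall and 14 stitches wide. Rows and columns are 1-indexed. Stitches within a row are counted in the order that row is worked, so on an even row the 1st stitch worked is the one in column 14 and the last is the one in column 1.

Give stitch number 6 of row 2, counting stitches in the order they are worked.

Row 2: (2-1) mod 3 = 1, so use chart row 2. Even row -> WS.
Chart row 2 tiled across columns 1-14: P / / K P K O P / / K P K O
Wrong side: read the tiled row from column 14 down to 1 and exchange K with P (leave O, /).
Row 2 as worked: O P K P / / K O P K P / / K
The 6th stitch worked is /.

Result:
/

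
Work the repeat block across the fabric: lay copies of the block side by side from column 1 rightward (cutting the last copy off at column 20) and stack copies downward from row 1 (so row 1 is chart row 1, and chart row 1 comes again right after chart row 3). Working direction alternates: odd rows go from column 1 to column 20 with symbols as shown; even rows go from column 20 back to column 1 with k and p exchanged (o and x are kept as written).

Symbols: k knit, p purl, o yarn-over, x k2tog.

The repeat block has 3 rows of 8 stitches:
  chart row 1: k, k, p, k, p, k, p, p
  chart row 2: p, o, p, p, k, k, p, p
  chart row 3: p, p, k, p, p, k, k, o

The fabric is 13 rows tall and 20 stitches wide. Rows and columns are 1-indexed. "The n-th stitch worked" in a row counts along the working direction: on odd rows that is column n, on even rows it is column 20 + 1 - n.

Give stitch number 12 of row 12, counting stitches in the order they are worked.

Row 12 uses chart row ((12-1) mod 3)+1 = 3. Row 12 is even, so WS.
Chart row 3 tiled across columns 1-20: p p k p p k k o p p k p p k k o p p k p
WS row: flip the tiled sequence (start at column 20) and apply k<->p; o and x stay.
Row 12 as worked: k p k k o p p k k p k k o p p k k p k k
Stitch 12 in working order -> k

== STITCH ==
k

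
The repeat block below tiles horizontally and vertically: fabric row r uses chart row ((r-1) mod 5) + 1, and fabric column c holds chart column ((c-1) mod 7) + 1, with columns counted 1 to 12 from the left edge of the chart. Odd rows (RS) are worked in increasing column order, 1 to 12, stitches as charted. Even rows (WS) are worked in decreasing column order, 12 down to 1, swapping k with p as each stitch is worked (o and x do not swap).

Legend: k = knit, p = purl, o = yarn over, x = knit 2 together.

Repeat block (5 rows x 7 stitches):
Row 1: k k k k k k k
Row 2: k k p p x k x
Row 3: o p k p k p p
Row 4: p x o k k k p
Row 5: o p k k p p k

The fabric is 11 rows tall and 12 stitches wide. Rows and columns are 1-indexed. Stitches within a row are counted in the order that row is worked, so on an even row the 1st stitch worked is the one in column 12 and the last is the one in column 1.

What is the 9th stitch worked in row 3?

Row 3: (3-1) mod 5 = 2, so use chart row 3. Odd row -> RS.
Chart row 3 tiled across columns 1-12: o p k p k p p o p k p k
RS: work column 1 to column 12, symbols as charted — the tiled row is the row as worked.
Counting 9 along the worked row gives p.

Stitch:
p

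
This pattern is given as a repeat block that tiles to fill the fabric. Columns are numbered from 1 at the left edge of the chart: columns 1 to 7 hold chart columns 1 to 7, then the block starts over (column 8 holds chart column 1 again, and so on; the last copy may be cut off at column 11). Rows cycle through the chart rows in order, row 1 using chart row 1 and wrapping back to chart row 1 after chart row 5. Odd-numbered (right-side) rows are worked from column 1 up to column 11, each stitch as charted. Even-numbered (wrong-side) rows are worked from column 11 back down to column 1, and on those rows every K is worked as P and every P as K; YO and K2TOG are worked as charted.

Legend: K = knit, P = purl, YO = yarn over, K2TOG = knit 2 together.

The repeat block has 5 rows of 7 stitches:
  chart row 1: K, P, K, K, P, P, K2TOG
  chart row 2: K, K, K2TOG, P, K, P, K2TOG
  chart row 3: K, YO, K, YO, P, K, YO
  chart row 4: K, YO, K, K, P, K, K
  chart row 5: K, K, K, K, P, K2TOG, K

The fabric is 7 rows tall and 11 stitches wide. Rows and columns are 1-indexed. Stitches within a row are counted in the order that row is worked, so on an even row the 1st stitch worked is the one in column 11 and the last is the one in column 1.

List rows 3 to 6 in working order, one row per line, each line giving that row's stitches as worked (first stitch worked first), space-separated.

Row 3: chart row 3, RS - tile across columns 1-11 and work as-is.
Row 4: chart row 4, WS - tiled (columns 1-11): K YO K K P K K K YO K K; work from column 11 back to 1 with K<->P swapped.
Row 5: chart row 5, RS - tile across columns 1-11 and work as-is.
Row 6: chart row 1, WS - tiled (columns 1-11): K P K K P P K2TOG K P K K; work from column 11 back to 1 with K<->P swapped.

Result:
K YO K YO P K YO K YO K YO
P P YO P P P K P P YO P
K K K K P K2TOG K K K K K
P P K P K2TOG K K P P K P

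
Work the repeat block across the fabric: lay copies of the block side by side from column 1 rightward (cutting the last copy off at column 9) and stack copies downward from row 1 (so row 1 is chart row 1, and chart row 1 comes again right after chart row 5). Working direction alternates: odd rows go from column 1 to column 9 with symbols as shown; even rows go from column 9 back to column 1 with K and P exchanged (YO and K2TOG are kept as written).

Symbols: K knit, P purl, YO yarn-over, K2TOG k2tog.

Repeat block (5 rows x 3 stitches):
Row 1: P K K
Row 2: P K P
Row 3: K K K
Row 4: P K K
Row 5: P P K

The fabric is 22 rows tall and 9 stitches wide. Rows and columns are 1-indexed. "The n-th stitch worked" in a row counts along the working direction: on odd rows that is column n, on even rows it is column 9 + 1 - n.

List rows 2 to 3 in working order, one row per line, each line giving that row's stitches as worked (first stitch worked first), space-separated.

Row 2: chart row 2, WS - tiled (columns 1-9): P K P P K P P K P; work from column 9 back to 1 with K<->P swapped.
Row 3: chart row 3, RS - tile across columns 1-9 and work as-is.

Rows as worked:
K P K K P K K P K
K K K K K K K K K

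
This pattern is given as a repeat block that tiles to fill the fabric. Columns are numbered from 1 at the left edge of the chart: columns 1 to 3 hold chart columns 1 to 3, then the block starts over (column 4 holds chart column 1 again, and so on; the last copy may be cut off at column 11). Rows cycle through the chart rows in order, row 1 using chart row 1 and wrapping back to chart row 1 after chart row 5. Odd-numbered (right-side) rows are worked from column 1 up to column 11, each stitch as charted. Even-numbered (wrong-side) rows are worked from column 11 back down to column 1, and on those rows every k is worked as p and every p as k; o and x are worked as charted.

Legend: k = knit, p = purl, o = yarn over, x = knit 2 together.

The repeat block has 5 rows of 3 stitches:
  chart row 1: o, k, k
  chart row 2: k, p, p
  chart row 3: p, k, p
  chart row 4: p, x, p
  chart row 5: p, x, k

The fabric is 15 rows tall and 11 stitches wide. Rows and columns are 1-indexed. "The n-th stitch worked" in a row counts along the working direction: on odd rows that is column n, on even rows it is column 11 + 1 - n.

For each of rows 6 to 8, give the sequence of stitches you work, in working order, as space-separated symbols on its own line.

Row 6: chart row 1, WS - tiled (columns 1-11): o k k o k k o k k o k; work from column 11 back to 1 with k<->p swapped.
Row 7: chart row 2, RS - tile across columns 1-11 and work as-is.
Row 8: chart row 3, WS - tiled (columns 1-11): p k p p k p p k p p k; work from column 11 back to 1 with k<->p swapped.

== ROWS AS WORKED ==
p o p p o p p o p p o
k p p k p p k p p k p
p k k p k k p k k p k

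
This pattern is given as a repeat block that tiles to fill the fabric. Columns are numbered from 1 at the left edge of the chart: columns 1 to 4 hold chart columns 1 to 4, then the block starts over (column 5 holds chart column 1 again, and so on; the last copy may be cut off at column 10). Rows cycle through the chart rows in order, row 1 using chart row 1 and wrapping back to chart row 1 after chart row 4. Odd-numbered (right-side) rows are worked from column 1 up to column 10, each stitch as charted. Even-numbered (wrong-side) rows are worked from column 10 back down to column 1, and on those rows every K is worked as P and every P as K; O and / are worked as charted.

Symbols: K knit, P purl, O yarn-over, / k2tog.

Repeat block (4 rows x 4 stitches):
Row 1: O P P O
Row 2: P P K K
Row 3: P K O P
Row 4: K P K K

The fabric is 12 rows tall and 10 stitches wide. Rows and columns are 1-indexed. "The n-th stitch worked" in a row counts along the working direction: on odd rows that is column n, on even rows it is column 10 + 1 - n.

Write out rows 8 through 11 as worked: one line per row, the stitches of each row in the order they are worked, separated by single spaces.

Row 8: chart row 4, WS - tiled (columns 1-10): K P K K K P K K K P; work from column 10 back to 1 with K<->P swapped.
Row 9: chart row 1, RS - tile across columns 1-10 and work as-is.
Row 10: chart row 2, WS - tiled (columns 1-10): P P K K P P K K P P; work from column 10 back to 1 with K<->P swapped.
Row 11: chart row 3, RS - tile across columns 1-10 and work as-is.

Result:
K P P P K P P P K P
O P P O O P P O O P
K K P P K K P P K K
P K O P P K O P P K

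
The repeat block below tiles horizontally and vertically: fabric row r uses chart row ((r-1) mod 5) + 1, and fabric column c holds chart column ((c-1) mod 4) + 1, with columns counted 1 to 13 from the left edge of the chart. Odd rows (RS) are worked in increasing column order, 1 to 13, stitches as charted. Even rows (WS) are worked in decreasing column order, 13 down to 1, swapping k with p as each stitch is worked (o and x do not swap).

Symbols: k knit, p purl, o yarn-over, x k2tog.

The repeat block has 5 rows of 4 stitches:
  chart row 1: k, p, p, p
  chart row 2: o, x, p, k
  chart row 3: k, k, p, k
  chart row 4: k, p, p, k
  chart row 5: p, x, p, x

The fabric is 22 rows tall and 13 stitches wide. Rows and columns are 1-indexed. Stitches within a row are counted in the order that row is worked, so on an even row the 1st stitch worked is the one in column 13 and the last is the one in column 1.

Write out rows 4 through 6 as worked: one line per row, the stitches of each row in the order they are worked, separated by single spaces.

== ROWS AS WORKED ==
p p k k p p k k p p k k p
p x p x p x p x p x p x p
p k k k p k k k p k k k p

Derivation:
Row 4: chart row 4, WS - tiled (columns 1-13): k p p k k p p k k p p k k; work from column 13 back to 1 with k<->p swapped.
Row 5: chart row 5, RS - tile across columns 1-13 and work as-is.
Row 6: chart row 1, WS - tiled (columns 1-13): k p p p k p p p k p p p k; work from column 13 back to 1 with k<->p swapped.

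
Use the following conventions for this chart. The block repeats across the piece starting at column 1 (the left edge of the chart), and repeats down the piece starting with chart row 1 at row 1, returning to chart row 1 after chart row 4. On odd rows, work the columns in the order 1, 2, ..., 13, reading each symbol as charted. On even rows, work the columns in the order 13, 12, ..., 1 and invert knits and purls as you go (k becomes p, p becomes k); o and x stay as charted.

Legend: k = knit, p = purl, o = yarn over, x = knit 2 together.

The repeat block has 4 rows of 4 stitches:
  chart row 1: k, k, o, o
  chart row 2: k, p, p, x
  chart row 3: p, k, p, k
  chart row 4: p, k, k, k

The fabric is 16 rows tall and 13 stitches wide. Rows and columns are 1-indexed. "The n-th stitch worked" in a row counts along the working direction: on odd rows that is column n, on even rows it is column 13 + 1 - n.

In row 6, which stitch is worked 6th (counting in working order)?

Row 6: (6-1) mod 4 = 1, so use chart row 2. Even row -> WS.
Chart row 2 tiled across columns 1-13: k p p x k p p x k p p x k
WS: work from column 13 back to column 1 (reverse the tiled row), swapping k<->p (o and x unchanged).
Row 6 as worked: p x k k p x k k p x k k p
Stitch 6 in working order -> x

Stitch:
x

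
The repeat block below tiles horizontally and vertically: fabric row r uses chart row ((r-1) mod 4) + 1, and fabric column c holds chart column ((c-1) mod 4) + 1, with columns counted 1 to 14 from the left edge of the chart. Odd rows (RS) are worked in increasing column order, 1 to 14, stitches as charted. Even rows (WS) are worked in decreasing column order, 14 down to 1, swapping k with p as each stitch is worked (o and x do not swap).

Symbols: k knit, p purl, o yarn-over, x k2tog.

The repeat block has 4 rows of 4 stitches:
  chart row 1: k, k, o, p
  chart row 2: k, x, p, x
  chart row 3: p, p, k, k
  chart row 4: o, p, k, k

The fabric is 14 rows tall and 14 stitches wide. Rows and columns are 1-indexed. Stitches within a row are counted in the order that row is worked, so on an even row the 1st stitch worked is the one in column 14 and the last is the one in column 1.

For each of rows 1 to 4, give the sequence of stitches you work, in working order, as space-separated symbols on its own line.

Row 1: chart row 1, RS - tile across columns 1-14 and work as-is.
Row 2: chart row 2, WS - tiled (columns 1-14): k x p x k x p x k x p x k x; work from column 14 back to 1 with k<->p swapped.
Row 3: chart row 3, RS - tile across columns 1-14 and work as-is.
Row 4: chart row 4, WS - tiled (columns 1-14): o p k k o p k k o p k k o p; work from column 14 back to 1 with k<->p swapped.

Rows as worked:
k k o p k k o p k k o p k k
x p x k x p x k x p x k x p
p p k k p p k k p p k k p p
k o p p k o p p k o p p k o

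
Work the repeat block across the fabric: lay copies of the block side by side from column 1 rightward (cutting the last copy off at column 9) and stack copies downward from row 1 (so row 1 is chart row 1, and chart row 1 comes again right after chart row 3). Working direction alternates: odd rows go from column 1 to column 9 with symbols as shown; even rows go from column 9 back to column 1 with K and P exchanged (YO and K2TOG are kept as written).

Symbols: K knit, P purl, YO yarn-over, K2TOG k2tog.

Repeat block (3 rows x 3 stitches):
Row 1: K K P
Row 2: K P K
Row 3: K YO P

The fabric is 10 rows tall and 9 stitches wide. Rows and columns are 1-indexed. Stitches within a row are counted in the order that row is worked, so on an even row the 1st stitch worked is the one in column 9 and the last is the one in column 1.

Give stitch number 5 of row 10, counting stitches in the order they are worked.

Row 10 uses chart row ((10-1) mod 3)+1 = 1. Row 10 is even, so WS.
Chart row 1 tiled across columns 1-9: K K P K K P K K P
Wrong side: read the tiled row from column 9 down to 1 and exchange K with P (leave YO, K2TOG).
Row 10 as worked: K P P K P P K P P
The 5th stitch worked is P.

== STITCH ==
P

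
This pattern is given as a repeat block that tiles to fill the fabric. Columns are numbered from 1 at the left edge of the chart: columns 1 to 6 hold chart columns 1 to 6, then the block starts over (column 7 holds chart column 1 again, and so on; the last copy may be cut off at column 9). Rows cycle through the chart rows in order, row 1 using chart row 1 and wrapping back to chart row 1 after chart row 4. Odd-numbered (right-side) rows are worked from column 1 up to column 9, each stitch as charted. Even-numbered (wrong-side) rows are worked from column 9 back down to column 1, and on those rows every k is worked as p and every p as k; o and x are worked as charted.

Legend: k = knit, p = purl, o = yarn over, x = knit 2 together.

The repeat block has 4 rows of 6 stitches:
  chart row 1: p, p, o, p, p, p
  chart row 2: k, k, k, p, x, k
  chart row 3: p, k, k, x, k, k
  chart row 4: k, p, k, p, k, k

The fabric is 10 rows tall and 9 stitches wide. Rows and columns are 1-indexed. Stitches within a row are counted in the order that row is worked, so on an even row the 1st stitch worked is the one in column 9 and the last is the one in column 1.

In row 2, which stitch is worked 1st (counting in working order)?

Row 2: (2-1) mod 4 = 1, so use chart row 2. Even row -> WS.
Chart row 2 tiled across columns 1-9: k k k p x k k k k
WS row: flip the tiled sequence (start at column 9) and apply k<->p; o and x stay.
Row 2 as worked: p p p p x k p p p
Stitch 1 in working order -> p

Result:
p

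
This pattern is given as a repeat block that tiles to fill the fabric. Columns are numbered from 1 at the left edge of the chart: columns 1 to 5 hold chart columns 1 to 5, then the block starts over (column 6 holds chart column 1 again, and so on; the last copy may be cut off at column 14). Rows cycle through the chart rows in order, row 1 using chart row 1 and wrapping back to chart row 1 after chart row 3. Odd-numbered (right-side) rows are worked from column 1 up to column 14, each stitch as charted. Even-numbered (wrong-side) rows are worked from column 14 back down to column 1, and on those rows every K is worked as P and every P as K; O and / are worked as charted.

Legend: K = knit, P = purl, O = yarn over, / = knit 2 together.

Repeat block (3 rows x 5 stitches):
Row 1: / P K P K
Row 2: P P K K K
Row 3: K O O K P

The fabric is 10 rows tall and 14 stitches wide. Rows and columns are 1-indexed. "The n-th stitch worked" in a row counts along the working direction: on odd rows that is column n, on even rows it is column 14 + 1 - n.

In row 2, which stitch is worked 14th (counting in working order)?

Result:
K

Derivation:
Row 2 uses chart row ((2-1) mod 3)+1 = 2. Row 2 is even, so WS.
Chart row 2 tiled across columns 1-14: P P K K K P P K K K P P K K
Wrong side: read the tiled row from column 14 down to 1 and exchange K with P (leave O, /).
Row 2 as worked: P P K K P P P K K P P P K K
Counting 14 along the worked row gives K.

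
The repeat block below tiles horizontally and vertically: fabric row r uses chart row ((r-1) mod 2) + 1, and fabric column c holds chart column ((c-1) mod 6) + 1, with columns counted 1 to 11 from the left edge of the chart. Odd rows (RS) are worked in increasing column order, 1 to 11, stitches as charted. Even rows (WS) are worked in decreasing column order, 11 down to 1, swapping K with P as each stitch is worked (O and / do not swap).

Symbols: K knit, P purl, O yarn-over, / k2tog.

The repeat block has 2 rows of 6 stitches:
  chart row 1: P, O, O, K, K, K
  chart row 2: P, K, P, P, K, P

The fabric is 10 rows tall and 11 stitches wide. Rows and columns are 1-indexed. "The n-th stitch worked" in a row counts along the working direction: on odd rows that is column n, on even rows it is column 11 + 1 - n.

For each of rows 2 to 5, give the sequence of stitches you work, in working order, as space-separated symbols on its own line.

Row 2: chart row 2, WS - tiled (columns 1-11): P K P P K P P K P P K; work from column 11 back to 1 with K<->P swapped.
Row 3: chart row 1, RS - tile across columns 1-11 and work as-is.
Row 4: chart row 2, WS - tiled (columns 1-11): P K P P K P P K P P K; work from column 11 back to 1 with K<->P swapped.
Row 5: chart row 1, RS - tile across columns 1-11 and work as-is.

Rows as worked:
P K K P K K P K K P K
P O O K K K P O O K K
P K K P K K P K K P K
P O O K K K P O O K K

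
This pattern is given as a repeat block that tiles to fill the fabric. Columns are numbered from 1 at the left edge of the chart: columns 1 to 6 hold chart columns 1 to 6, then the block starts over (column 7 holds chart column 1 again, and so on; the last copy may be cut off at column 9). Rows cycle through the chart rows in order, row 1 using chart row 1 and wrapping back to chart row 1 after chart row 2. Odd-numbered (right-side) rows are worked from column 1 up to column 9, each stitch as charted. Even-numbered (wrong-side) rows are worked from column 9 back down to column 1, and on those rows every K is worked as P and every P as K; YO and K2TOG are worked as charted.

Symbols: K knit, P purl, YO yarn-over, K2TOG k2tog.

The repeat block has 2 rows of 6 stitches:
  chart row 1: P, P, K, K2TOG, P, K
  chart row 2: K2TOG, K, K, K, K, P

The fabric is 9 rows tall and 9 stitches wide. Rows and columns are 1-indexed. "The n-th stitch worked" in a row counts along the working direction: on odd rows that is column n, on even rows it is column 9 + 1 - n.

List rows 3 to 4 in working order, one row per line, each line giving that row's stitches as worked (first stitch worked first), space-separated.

Row 3: chart row 1, RS - tile across columns 1-9 and work as-is.
Row 4: chart row 2, WS - tiled (columns 1-9): K2TOG K K K K P K2TOG K K; work from column 9 back to 1 with K<->P swapped.

== ROWS AS WORKED ==
P P K K2TOG P K P P K
P P K2TOG K P P P P K2TOG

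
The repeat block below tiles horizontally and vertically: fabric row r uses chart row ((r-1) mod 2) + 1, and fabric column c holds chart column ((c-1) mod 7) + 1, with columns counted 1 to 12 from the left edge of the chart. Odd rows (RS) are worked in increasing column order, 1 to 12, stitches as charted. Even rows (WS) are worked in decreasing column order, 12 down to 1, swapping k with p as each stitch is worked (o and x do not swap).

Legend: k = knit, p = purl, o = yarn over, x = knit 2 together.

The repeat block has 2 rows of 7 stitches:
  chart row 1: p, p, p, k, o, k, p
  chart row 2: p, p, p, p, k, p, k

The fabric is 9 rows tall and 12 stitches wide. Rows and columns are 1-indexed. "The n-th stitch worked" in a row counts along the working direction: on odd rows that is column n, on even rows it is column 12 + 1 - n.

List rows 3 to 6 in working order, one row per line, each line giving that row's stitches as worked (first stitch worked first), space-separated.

== ROWS AS WORKED ==
p p p k o k p p p p k o
p k k k k p k p k k k k
p p p k o k p p p p k o
p k k k k p k p k k k k

Derivation:
Row 3: chart row 1, RS - tile across columns 1-12 and work as-is.
Row 4: chart row 2, WS - tiled (columns 1-12): p p p p k p k p p p p k; work from column 12 back to 1 with k<->p swapped.
Row 5: chart row 1, RS - tile across columns 1-12 and work as-is.
Row 6: chart row 2, WS - tiled (columns 1-12): p p p p k p k p p p p k; work from column 12 back to 1 with k<->p swapped.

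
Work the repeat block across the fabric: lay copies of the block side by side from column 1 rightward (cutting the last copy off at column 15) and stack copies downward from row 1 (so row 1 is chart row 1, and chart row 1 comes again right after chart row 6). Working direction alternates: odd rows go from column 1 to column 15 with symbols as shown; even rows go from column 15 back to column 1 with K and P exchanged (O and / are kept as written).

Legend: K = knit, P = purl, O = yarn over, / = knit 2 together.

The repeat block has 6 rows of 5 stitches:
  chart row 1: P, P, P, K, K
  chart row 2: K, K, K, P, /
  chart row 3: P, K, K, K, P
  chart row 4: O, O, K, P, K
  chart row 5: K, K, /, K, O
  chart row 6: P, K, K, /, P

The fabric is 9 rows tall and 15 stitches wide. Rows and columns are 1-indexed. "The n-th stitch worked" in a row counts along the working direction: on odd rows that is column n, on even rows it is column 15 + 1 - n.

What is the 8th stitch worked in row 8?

Row 8 uses chart row ((8-1) mod 6)+1 = 2. Row 8 is even, so WS.
Chart row 2 tiled across columns 1-15: K K K P / K K K P / K K K P /
WS row: flip the tiled sequence (start at column 15) and apply K<->P; O and / stay.
Row 8 as worked: / K P P P / K P P P / K P P P
Stitch 8 in working order -> P

Result:
P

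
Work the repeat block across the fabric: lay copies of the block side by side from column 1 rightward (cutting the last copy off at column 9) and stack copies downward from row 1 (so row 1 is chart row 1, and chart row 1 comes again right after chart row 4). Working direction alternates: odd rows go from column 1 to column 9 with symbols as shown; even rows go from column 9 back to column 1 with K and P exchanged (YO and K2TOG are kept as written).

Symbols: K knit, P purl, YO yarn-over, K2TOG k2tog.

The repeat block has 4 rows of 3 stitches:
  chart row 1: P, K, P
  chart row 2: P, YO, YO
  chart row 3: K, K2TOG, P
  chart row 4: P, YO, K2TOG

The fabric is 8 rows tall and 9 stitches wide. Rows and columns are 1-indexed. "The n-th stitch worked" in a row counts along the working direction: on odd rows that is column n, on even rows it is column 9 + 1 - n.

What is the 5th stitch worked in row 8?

Row 8 uses chart row ((8-1) mod 4)+1 = 4. Row 8 is even, so WS.
Chart row 4 tiled across columns 1-9: P YO K2TOG P YO K2TOG P YO K2TOG
Wrong side: read the tiled row from column 9 down to 1 and exchange K with P (leave YO, K2TOG).
Row 8 as worked: K2TOG YO K K2TOG YO K K2TOG YO K
Counting 5 along the worked row gives YO.

Stitch:
YO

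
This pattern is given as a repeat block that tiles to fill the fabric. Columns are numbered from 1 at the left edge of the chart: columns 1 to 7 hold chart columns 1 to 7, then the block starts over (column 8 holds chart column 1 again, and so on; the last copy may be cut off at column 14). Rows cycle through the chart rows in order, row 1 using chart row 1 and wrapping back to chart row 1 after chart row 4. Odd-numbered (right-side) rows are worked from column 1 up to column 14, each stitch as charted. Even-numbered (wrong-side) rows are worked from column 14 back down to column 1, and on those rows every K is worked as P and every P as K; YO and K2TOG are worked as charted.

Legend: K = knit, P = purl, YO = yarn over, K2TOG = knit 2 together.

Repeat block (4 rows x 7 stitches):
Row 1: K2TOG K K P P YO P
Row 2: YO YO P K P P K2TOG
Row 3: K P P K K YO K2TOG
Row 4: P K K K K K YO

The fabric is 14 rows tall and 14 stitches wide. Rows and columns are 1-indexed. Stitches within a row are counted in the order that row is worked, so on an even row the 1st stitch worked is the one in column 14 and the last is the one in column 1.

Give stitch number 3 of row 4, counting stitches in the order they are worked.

Row 4 uses chart row ((4-1) mod 4)+1 = 4. Row 4 is even, so WS.
Chart row 4 tiled across columns 1-14: P K K K K K YO P K K K K K YO
WS: work from column 14 back to column 1 (reverse the tiled row), swapping K<->P (YO and K2TOG unchanged).
Row 4 as worked: YO P P P P P K YO P P P P P K
Counting 3 along the worked row gives P.

== STITCH ==
P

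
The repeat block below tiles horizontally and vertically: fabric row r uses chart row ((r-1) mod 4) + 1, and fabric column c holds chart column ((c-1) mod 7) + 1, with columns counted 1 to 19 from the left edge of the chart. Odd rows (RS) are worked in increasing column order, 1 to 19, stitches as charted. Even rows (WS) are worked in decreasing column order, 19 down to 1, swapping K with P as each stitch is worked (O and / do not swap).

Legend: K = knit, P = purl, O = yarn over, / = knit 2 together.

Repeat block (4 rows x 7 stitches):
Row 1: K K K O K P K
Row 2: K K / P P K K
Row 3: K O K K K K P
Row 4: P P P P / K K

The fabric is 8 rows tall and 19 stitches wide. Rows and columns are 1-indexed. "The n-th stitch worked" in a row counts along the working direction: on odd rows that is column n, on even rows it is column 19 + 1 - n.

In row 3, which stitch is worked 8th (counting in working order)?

Result:
K

Derivation:
Row 3 uses chart row ((3-1) mod 4)+1 = 3. Row 3 is odd, so RS.
Chart row 3 tiled across columns 1-19: K O K K K K P K O K K K K P K O K K K
RS row: no reversal, no swap; stitch n worked = column n.
Stitch 8 in working order -> K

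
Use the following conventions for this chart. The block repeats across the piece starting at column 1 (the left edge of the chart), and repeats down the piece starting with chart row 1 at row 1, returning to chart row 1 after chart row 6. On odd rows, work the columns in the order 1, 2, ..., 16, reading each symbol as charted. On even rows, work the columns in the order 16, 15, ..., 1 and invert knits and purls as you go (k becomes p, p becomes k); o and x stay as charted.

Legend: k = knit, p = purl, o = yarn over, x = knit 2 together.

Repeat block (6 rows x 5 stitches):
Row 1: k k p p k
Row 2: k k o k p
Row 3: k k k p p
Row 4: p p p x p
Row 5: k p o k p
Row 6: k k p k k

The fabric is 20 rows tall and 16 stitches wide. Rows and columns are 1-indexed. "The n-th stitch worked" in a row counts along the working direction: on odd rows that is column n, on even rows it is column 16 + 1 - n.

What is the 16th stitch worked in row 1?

== STITCH ==
k

Derivation:
For row 1: chart row = ((1-1) mod 6) + 1 = 1; this is a RS (odd) row.
Chart row 1 tiled across columns 1-16: k k p p k k k p p k k k p p k k
Right side: take the tiled row as-is (worked left to right from column 1).
Stitch 16 in working order -> k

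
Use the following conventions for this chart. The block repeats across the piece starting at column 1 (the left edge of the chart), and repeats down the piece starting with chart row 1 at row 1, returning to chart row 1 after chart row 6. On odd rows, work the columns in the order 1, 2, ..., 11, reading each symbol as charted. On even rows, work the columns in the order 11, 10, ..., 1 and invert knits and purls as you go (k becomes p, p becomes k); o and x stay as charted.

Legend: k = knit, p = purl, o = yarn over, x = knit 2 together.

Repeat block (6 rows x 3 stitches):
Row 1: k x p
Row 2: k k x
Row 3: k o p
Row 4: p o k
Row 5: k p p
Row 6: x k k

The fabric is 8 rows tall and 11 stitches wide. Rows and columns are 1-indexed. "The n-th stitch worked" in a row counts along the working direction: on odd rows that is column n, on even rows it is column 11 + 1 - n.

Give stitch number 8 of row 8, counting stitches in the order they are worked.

Row 8: (8-1) mod 6 = 1, so use chart row 2. Even row -> WS.
Chart row 2 tiled across columns 1-11: k k x k k x k k x k k
Wrong side: read the tiled row from column 11 down to 1 and exchange k with p (leave o, x).
Row 8 as worked: p p x p p x p p x p p
The 8th stitch worked is p.

Stitch:
p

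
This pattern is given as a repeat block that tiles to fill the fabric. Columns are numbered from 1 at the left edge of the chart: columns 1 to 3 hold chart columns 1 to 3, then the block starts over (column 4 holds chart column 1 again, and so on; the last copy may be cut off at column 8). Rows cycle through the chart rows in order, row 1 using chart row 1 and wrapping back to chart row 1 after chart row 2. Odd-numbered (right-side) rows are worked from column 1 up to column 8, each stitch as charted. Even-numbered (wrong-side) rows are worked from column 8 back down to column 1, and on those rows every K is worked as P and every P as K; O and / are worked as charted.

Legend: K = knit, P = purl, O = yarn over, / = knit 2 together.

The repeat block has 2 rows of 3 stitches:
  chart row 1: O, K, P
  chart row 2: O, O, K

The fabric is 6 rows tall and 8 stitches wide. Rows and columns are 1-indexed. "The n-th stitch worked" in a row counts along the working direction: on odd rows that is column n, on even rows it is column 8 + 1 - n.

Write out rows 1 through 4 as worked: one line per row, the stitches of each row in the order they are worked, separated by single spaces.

Row 1: chart row 1, RS - tile across columns 1-8 and work as-is.
Row 2: chart row 2, WS - tiled (columns 1-8): O O K O O K O O; work from column 8 back to 1 with K<->P swapped.
Row 3: chart row 1, RS - tile across columns 1-8 and work as-is.
Row 4: chart row 2, WS - tiled (columns 1-8): O O K O O K O O; work from column 8 back to 1 with K<->P swapped.

Result:
O K P O K P O K
O O P O O P O O
O K P O K P O K
O O P O O P O O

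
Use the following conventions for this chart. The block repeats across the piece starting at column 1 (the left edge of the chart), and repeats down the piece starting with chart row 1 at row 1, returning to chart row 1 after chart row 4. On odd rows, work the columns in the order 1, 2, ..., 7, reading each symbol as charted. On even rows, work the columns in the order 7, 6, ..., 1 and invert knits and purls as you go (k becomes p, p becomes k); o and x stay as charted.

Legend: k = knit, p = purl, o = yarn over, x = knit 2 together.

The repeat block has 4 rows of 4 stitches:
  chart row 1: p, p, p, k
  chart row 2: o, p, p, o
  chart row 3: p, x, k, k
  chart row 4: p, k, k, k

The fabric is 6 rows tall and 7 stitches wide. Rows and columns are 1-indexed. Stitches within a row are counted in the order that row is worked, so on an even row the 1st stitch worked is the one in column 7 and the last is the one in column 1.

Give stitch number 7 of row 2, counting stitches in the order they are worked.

Row 2: (2-1) mod 4 = 1, so use chart row 2. Even row -> WS.
Chart row 2 tiled across columns 1-7: o p p o o p p
WS: work from column 7 back to column 1 (reverse the tiled row), swapping k<->p (o and x unchanged).
Row 2 as worked: k k o o k k o
Stitch 7 in working order -> o

== STITCH ==
o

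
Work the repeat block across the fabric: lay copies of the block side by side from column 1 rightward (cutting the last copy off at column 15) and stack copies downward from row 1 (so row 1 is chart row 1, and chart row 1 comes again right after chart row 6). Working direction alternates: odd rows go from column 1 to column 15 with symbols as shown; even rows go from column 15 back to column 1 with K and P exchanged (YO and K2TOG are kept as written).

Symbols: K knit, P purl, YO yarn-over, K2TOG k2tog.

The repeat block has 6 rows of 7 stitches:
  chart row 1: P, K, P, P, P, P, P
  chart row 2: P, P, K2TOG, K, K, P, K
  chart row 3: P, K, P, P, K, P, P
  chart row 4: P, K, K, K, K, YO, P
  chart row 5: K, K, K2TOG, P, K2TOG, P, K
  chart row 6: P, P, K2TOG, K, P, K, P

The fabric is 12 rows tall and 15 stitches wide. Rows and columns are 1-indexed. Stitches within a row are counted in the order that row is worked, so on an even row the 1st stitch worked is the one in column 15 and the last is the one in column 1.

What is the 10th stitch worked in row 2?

Result:
K

Derivation:
Row 2: (2-1) mod 6 = 1, so use chart row 2. Even row -> WS.
Chart row 2 tiled across columns 1-15: P P K2TOG K K P K P P K2TOG K K P K P
Wrong side: read the tiled row from column 15 down to 1 and exchange K with P (leave YO, K2TOG).
Row 2 as worked: K P K P P K2TOG K K P K P P K2TOG K K
Stitch 10 in working order -> K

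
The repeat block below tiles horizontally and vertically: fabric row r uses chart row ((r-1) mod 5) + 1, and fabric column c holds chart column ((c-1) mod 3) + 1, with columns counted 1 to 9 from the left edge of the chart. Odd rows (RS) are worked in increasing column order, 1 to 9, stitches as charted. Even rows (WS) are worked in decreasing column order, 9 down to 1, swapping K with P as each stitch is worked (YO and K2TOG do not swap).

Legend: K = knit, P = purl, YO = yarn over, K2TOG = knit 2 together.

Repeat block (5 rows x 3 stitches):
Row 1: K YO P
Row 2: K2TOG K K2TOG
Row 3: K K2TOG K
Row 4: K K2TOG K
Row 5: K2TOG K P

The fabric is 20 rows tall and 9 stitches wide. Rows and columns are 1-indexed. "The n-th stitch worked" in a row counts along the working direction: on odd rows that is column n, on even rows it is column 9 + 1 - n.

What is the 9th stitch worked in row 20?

Row 20: (20-1) mod 5 = 4, so use chart row 5. Even row -> WS.
Chart row 5 tiled across columns 1-9: K2TOG K P K2TOG K P K2TOG K P
WS: work from column 9 back to column 1 (reverse the tiled row), swapping K<->P (YO and K2TOG unchanged).
Row 20 as worked: K P K2TOG K P K2TOG K P K2TOG
Counting 9 along the worked row gives K2TOG.

Stitch:
K2TOG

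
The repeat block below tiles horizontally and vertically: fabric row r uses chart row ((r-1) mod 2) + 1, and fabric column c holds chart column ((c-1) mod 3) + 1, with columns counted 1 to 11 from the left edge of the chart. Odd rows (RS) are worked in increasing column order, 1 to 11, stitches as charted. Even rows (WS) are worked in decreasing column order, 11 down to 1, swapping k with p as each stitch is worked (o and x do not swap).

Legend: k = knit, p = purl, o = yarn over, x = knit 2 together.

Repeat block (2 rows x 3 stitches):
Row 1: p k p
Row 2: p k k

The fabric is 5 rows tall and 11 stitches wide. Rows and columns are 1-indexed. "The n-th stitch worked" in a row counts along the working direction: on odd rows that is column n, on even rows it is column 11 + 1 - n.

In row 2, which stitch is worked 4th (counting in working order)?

Row 2 uses chart row ((2-1) mod 2)+1 = 2. Row 2 is even, so WS.
Chart row 2 tiled across columns 1-11: p k k p k k p k k p k
Wrong side: read the tiled row from column 11 down to 1 and exchange k with p (leave o, x).
Row 2 as worked: p k p p k p p k p p k
Counting 4 along the worked row gives p.

Result:
p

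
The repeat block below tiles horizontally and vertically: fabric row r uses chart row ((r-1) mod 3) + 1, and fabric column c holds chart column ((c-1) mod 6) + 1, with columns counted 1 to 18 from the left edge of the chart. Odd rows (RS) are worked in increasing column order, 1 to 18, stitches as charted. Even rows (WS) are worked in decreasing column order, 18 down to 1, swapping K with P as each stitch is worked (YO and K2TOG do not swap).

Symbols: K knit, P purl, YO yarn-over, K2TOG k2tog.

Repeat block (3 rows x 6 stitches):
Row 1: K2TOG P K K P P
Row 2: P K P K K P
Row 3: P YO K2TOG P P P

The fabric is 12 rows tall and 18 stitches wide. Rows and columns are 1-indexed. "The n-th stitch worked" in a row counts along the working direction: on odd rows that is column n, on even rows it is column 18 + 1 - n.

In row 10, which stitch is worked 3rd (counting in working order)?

Result:
P

Derivation:
For row 10: chart row = ((10-1) mod 3) + 1 = 1; this is a WS (even) row.
Chart row 1 tiled across columns 1-18: K2TOG P K K P P K2TOG P K K P P K2TOG P K K P P
Wrong side: read the tiled row from column 18 down to 1 and exchange K with P (leave YO, K2TOG).
Row 10 as worked: K K P P K K2TOG K K P P K K2TOG K K P P K K2TOG
The 3rd stitch worked is P.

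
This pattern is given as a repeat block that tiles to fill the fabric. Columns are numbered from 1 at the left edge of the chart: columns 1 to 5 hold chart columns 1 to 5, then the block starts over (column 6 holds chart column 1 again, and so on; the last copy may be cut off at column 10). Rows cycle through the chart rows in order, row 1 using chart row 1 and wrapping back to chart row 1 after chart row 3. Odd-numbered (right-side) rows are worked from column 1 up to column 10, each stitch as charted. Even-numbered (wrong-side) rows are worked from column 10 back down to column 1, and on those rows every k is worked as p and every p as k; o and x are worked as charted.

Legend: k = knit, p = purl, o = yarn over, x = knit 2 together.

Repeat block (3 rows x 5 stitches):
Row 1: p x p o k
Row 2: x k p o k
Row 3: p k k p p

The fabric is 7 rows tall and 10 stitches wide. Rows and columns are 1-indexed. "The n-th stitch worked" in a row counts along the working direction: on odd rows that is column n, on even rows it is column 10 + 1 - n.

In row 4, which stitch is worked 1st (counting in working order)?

== STITCH ==
p

Derivation:
For row 4: chart row = ((4-1) mod 3) + 1 = 1; this is a WS (even) row.
Chart row 1 tiled across columns 1-10: p x p o k p x p o k
WS row: flip the tiled sequence (start at column 10) and apply k<->p; o and x stay.
Row 4 as worked: p o k x k p o k x k
Counting 1 along the worked row gives p.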